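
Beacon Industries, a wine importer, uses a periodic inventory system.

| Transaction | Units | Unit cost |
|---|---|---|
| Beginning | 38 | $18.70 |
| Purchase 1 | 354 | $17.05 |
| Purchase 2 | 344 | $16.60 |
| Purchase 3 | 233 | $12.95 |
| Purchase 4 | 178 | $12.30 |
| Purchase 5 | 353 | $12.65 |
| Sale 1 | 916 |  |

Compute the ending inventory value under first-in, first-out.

Ending inventory = $7,341.20

Sale 1 (916) [FIFO — oldest first]: 38 @ $18.70 + 354 @ $17.05 + 344 @ $16.60 + 180 @ $12.95 = $14,787.70
Ending inventory: 53 @ $12.95 + 178 @ $12.30 + 353 @ $12.65 = $7,341.20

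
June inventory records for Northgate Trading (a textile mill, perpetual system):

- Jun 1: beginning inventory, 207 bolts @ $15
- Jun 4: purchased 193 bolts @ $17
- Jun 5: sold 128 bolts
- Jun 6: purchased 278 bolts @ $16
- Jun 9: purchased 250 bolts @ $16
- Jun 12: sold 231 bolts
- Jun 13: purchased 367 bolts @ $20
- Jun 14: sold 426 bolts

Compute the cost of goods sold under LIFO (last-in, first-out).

Jun 5, 128 sold [LIFO — newest first]: 128 @ $17 = $2,176
Jun 12, 231 sold [LIFO — newest first]: 231 @ $16 = $3,696
Jun 14, 426 sold [LIFO — newest first]: 367 @ $20 + 19 @ $16 + 40 @ $16 = $8,284
Total COGS = $2,176 + $3,696 + $8,284 = $14,156
Ending inventory: 207 @ $15 + 65 @ $17 + 238 @ $16 = $8,018
Check: goods available $22,174 = COGS $14,156 + ending $8,018

COGS = $14,156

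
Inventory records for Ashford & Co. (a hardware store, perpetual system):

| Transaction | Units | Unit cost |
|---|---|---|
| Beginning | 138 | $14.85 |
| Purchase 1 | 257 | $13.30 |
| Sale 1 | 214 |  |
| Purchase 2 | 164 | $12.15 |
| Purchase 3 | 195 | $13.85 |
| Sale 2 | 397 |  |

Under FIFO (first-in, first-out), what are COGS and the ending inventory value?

Sale 1 (214) [FIFO — oldest first]: 138 @ $14.85 + 76 @ $13.30 = $3,060.10
Sale 2 (397) [FIFO — oldest first]: 181 @ $13.30 + 164 @ $12.15 + 52 @ $13.85 = $5,120.10
Total COGS = $3,060.10 + $5,120.10 = $8,180.20
Ending inventory: 143 @ $13.85 = $1,980.55

COGS = $8,180.20; ending inventory = $1,980.55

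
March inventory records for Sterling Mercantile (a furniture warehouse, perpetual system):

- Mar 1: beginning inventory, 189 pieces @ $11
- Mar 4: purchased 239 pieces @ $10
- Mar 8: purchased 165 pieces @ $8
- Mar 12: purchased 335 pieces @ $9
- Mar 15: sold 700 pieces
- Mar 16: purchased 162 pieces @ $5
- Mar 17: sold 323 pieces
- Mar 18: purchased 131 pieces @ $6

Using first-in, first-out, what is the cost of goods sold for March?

Mar 15, 700 sold [FIFO — oldest first]: 189 @ $11 + 239 @ $10 + 165 @ $8 + 107 @ $9 = $6,752
Mar 17, 323 sold [FIFO — oldest first]: 228 @ $9 + 95 @ $5 = $2,527
Total COGS = $6,752 + $2,527 = $9,279
Ending inventory: 67 @ $5 + 131 @ $6 = $1,121

COGS = $9,279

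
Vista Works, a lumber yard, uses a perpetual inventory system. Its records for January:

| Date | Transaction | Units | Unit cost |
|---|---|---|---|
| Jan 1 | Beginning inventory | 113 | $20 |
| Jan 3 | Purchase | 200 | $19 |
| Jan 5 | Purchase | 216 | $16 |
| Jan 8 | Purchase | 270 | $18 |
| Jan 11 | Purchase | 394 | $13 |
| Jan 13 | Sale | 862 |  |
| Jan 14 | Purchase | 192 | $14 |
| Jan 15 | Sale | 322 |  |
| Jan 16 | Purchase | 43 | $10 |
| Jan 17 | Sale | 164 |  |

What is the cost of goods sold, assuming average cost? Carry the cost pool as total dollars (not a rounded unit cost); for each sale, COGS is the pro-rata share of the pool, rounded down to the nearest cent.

COGS = $21,454.63

After Jan 1: 113 on hand, pool $2,260.00 (≈ $20.0000 each)
After Jan 3: 313 on hand, pool $6,060.00 (≈ $19.3610 each)
After Jan 5: 529 on hand, pool $9,516.00 (≈ $17.9887 each)
After Jan 8: 799 on hand, pool $14,376.00 (≈ $17.9925 each)
After Jan 11: 1193 on hand, pool $19,498.00 (≈ $16.3437 each)
Jan 13, sell 862: 862/1193 × $19,498.00 → $14,088.24
After Jan 14: 523 on hand, pool $8,097.76 (≈ $15.4833 each)
Jan 15, sell 322: 322/523 × $8,097.76 → $4,985.61
After Jan 16: 244 on hand, pool $3,542.15 (≈ $14.5170 each)
Jan 17, sell 164: 164/244 × $3,542.15 → $2,380.78
Total COGS = $14,088.24 + $4,985.61 + $2,380.78 = $21,454.63
Ending inventory (cost pool remaining) = $1,161.37
Check: goods available $22,616.00 = COGS $21,454.63 + ending $1,161.37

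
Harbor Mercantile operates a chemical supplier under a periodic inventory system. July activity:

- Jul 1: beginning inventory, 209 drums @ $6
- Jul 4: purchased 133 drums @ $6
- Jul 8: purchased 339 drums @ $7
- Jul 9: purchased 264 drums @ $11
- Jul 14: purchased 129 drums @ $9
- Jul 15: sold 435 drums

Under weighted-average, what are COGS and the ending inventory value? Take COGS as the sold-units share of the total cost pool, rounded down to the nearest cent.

COGS = $3,438.68; ending inventory = $5,051.32

Jul 15, sell 435: 435/1074 × $8,490.00 → $3,438.68
Ending inventory (cost pool remaining) = $5,051.32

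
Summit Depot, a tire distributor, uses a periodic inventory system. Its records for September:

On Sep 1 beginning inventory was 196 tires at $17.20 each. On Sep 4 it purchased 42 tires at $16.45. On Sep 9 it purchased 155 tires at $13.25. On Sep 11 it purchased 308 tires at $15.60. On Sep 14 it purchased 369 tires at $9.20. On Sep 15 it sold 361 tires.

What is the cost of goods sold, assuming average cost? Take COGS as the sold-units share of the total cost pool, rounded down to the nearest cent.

COGS = $4,829.79

Sep 15, sell 361: 361/1070 × $14,315.45 → $4,829.79
Ending inventory (cost pool remaining) = $9,485.66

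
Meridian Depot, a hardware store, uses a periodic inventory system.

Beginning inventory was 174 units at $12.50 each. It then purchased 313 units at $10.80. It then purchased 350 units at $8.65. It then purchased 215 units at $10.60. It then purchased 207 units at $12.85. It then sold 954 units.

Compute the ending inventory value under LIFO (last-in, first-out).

Ending inventory = $3,589.80

Sale 1 (954) [LIFO — newest first]: 207 @ $12.85 + 215 @ $10.60 + 350 @ $8.65 + 182 @ $10.80 = $9,932.05
Ending inventory: 174 @ $12.50 + 131 @ $10.80 = $3,589.80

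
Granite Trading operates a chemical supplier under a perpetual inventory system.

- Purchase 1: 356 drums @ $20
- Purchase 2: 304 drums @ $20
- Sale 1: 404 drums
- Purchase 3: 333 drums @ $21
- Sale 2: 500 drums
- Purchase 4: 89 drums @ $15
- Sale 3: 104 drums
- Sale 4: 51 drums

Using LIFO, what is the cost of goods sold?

COGS = $21,068

Sale 1 (404) [LIFO — newest first]: 304 @ $20 + 100 @ $20 = $8,080
Sale 2 (500) [LIFO — newest first]: 333 @ $21 + 167 @ $20 = $10,333
Sale 3 (104) [LIFO — newest first]: 89 @ $15 + 15 @ $20 = $1,635
Sale 4 (51) [LIFO — newest first]: 51 @ $20 = $1,020
Total COGS = $8,080 + $10,333 + $1,635 + $1,020 = $21,068
Ending inventory: 23 @ $20 = $460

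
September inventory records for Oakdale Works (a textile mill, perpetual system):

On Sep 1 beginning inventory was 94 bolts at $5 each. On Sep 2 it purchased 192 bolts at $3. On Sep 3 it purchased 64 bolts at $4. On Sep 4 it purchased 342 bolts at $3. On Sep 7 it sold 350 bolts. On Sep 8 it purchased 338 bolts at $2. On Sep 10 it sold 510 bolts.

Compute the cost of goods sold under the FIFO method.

Sep 7, 350 sold [FIFO — oldest first]: 94 @ $5 + 192 @ $3 + 64 @ $4 = $1,302
Sep 10, 510 sold [FIFO — oldest first]: 342 @ $3 + 168 @ $2 = $1,362
Total COGS = $1,302 + $1,362 = $2,664
Ending inventory: 170 @ $2 = $340

COGS = $2,664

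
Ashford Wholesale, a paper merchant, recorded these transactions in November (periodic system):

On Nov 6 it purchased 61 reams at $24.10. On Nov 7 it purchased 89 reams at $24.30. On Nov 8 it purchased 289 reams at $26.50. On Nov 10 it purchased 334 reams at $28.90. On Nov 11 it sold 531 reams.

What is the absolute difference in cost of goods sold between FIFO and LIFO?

FIFO COGS: 61 @ $24.10 + 89 @ $24.30 + 289 @ $26.50 + 92 @ $28.90 = $13,950.10
LIFO COGS: 334 @ $28.90 + 197 @ $26.50 = $14,873.10
Difference = |$13,950.10 − $14,873.10| = $923.00

$923.00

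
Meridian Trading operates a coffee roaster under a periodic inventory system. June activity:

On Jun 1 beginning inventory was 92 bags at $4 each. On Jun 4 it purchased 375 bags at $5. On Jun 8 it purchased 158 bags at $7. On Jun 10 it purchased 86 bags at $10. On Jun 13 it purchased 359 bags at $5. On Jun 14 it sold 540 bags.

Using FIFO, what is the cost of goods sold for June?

Jun 14, 540 sold [FIFO — oldest first]: 92 @ $4 + 375 @ $5 + 73 @ $7 = $2,754
Ending inventory: 85 @ $7 + 86 @ $10 + 359 @ $5 = $3,250

COGS = $2,754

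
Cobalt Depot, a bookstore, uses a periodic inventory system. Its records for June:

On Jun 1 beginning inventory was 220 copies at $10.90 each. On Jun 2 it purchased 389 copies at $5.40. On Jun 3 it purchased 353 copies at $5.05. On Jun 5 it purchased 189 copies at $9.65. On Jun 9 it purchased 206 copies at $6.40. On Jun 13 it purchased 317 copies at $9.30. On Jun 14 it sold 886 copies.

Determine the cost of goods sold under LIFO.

COGS = $6,969.05

Jun 14, 886 sold [LIFO — newest first]: 317 @ $9.30 + 206 @ $6.40 + 189 @ $9.65 + 174 @ $5.05 = $6,969.05
Ending inventory: 220 @ $10.90 + 389 @ $5.40 + 179 @ $5.05 = $5,402.55
Check: goods available $12,371.60 = COGS $6,969.05 + ending $5,402.55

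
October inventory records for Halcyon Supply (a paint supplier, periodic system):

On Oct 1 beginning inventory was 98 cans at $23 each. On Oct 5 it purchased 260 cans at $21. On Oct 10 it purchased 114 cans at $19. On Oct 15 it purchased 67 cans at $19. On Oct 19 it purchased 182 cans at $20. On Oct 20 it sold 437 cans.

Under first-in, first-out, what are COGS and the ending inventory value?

COGS = $9,215; ending inventory = $5,578

Oct 20, 437 sold [FIFO — oldest first]: 98 @ $23 + 260 @ $21 + 79 @ $19 = $9,215
Ending inventory: 35 @ $19 + 67 @ $19 + 182 @ $20 = $5,578
Check: goods available $14,793 = COGS $9,215 + ending $5,578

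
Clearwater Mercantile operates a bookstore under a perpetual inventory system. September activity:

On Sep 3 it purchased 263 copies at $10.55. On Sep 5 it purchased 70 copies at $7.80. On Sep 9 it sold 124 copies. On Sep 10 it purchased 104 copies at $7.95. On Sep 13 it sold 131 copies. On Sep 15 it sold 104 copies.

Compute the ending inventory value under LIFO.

Ending inventory = $822.90

Sep 9, 124 sold [LIFO — newest first]: 70 @ $7.80 + 54 @ $10.55 = $1,115.70
Sep 13, 131 sold [LIFO — newest first]: 104 @ $7.95 + 27 @ $10.55 = $1,111.65
Sep 15, 104 sold [LIFO — newest first]: 104 @ $10.55 = $1,097.20
Total COGS = $1,115.70 + $1,111.65 + $1,097.20 = $3,324.55
Ending inventory: 78 @ $10.55 = $822.90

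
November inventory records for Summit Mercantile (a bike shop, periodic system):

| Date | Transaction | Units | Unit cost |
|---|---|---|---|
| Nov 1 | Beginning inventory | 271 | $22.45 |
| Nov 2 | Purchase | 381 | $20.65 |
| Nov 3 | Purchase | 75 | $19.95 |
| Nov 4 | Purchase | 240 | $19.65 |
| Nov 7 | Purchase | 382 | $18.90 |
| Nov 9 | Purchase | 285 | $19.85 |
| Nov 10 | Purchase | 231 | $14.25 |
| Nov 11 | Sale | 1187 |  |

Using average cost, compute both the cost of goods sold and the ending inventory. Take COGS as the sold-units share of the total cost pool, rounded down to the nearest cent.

COGS = $23,124.31; ending inventory = $13,208.34

Nov 11, sell 1187: 1187/1865 × $36,332.65 → $23,124.31
Ending inventory (cost pool remaining) = $13,208.34
Check: goods available $36,332.65 = COGS $23,124.31 + ending $13,208.34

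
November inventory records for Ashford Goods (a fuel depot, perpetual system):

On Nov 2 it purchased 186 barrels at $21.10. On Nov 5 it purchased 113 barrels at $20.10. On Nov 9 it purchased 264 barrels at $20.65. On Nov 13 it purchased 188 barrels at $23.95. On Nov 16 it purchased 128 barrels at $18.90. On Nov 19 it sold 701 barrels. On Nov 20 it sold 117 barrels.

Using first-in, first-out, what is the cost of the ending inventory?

Nov 19, 701 sold [FIFO — oldest first]: 186 @ $21.10 + 113 @ $20.10 + 264 @ $20.65 + 138 @ $23.95 = $14,952.60
Nov 20, 117 sold [FIFO — oldest first]: 50 @ $23.95 + 67 @ $18.90 = $2,463.80
Total COGS = $14,952.60 + $2,463.80 = $17,416.40
Ending inventory: 61 @ $18.90 = $1,152.90

Ending inventory = $1,152.90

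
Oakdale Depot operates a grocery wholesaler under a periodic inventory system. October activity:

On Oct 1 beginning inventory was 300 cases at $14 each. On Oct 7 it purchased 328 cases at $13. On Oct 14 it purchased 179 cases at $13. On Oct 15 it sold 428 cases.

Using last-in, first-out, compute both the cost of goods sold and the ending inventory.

COGS = $5,564; ending inventory = $5,227

Oct 15, 428 sold [LIFO — newest first]: 179 @ $13 + 249 @ $13 = $5,564
Ending inventory: 300 @ $14 + 79 @ $13 = $5,227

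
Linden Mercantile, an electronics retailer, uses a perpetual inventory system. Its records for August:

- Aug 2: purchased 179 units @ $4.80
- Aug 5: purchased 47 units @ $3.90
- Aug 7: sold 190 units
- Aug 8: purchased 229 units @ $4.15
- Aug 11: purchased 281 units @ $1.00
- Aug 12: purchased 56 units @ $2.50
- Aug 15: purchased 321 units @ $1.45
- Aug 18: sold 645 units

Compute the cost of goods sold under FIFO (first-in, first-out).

Aug 7, 190 sold [FIFO — oldest first]: 179 @ $4.80 + 11 @ $3.90 = $902.10
Aug 18, 645 sold [FIFO — oldest first]: 36 @ $3.90 + 229 @ $4.15 + 281 @ $1.00 + 56 @ $2.50 + 43 @ $1.45 = $1,574.10
Total COGS = $902.10 + $1,574.10 = $2,476.20
Ending inventory: 278 @ $1.45 = $403.10

COGS = $2,476.20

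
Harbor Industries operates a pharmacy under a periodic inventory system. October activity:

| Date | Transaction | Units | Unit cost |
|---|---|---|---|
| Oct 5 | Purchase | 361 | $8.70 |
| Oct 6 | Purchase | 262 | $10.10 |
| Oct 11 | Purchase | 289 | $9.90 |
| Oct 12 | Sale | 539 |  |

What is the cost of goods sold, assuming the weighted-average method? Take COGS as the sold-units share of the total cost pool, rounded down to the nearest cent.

COGS = $5,111.04

Oct 12, sell 539: 539/912 × $8,648.00 → $5,111.04
Ending inventory (cost pool remaining) = $3,536.96
Check: goods available $8,648.00 = COGS $5,111.04 + ending $3,536.96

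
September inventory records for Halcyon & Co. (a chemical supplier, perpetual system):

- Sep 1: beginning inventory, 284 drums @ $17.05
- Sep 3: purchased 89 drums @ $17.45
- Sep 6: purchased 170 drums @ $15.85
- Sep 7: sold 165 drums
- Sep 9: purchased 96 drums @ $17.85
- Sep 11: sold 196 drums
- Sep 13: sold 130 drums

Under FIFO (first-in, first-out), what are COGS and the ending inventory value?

Sep 7, 165 sold [FIFO — oldest first]: 165 @ $17.05 = $2,813.25
Sep 11, 196 sold [FIFO — oldest first]: 119 @ $17.05 + 77 @ $17.45 = $3,372.60
Sep 13, 130 sold [FIFO — oldest first]: 12 @ $17.45 + 118 @ $15.85 = $2,079.70
Total COGS = $2,813.25 + $3,372.60 + $2,079.70 = $8,265.55
Ending inventory: 52 @ $15.85 + 96 @ $17.85 = $2,537.80
Check: goods available $10,803.35 = COGS $8,265.55 + ending $2,537.80

COGS = $8,265.55; ending inventory = $2,537.80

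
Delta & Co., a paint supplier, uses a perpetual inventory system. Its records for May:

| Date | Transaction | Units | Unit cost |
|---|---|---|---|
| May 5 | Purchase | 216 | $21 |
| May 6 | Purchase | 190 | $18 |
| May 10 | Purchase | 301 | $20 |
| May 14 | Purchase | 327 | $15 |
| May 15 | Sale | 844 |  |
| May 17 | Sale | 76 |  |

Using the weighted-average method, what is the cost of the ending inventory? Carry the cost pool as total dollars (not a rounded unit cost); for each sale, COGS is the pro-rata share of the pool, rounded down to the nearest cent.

Ending inventory = $2,081.66

After May 5: 216 on hand, pool $4,536.00 (≈ $21.0000 each)
After May 6: 406 on hand, pool $7,956.00 (≈ $19.5961 each)
After May 10: 707 on hand, pool $13,976.00 (≈ $19.7680 each)
After May 14: 1034 on hand, pool $18,881.00 (≈ $18.2602 each)
May 15, sell 844: 844/1034 × $18,881.00 → $15,411.57
May 17, sell 76: 76/190 × $3,469.43 → $1,387.77
Total COGS = $15,411.57 + $1,387.77 = $16,799.34
Ending inventory (cost pool remaining) = $2,081.66
Check: goods available $18,881.00 = COGS $16,799.34 + ending $2,081.66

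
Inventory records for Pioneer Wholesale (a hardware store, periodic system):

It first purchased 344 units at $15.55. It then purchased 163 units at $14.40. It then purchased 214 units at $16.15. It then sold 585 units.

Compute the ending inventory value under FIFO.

Sale 1 (585) [FIFO — oldest first]: 344 @ $15.55 + 163 @ $14.40 + 78 @ $16.15 = $8,956.10
Ending inventory: 136 @ $16.15 = $2,196.40

Ending inventory = $2,196.40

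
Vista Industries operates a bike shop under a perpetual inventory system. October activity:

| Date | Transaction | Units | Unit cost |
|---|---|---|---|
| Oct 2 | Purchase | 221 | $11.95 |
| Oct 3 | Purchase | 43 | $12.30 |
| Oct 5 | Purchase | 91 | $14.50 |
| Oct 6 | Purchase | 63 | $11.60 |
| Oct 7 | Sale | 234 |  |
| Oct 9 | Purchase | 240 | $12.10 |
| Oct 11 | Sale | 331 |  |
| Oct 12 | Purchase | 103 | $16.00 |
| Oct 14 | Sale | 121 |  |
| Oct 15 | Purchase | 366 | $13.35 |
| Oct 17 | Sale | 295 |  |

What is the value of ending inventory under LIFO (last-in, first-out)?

Oct 7, 234 sold [LIFO — newest first]: 63 @ $11.60 + 91 @ $14.50 + 43 @ $12.30 + 37 @ $11.95 = $3,021.35
Oct 11, 331 sold [LIFO — newest first]: 240 @ $12.10 + 91 @ $11.95 = $3,991.45
Oct 14, 121 sold [LIFO — newest first]: 103 @ $16.00 + 18 @ $11.95 = $1,863.10
Oct 17, 295 sold [LIFO — newest first]: 295 @ $13.35 = $3,938.25
Total COGS = $3,021.35 + $3,991.45 + $1,863.10 + $3,938.25 = $12,814.15
Ending inventory: 75 @ $11.95 + 71 @ $13.35 = $1,844.10

Ending inventory = $1,844.10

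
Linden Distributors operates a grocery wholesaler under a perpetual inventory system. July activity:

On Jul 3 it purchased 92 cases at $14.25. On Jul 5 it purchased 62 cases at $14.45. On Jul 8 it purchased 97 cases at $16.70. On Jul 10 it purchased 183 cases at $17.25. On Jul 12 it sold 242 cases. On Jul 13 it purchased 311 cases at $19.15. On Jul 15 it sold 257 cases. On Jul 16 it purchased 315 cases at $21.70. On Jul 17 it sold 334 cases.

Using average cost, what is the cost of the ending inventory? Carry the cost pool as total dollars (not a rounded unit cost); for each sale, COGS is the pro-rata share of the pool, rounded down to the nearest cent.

After Jul 3: 92 on hand, pool $1,311.00 (≈ $14.2500 each)
After Jul 5: 154 on hand, pool $2,206.90 (≈ $14.3305 each)
After Jul 8: 251 on hand, pool $3,826.80 (≈ $15.2462 each)
After Jul 10: 434 on hand, pool $6,983.55 (≈ $16.0911 each)
Jul 12, sell 242: 242/434 × $6,983.55 → $3,894.05
After Jul 13: 503 on hand, pool $9,045.15 (≈ $17.9824 each)
Jul 15, sell 257: 257/503 × $9,045.15 → $4,621.47
After Jul 16: 561 on hand, pool $11,259.18 (≈ $20.0698 each)
Jul 17, sell 334: 334/561 × $11,259.18 → $6,703.32
Total COGS = $3,894.05 + $4,621.47 + $6,703.32 = $15,218.84
Ending inventory (cost pool remaining) = $4,555.86

Ending inventory = $4,555.86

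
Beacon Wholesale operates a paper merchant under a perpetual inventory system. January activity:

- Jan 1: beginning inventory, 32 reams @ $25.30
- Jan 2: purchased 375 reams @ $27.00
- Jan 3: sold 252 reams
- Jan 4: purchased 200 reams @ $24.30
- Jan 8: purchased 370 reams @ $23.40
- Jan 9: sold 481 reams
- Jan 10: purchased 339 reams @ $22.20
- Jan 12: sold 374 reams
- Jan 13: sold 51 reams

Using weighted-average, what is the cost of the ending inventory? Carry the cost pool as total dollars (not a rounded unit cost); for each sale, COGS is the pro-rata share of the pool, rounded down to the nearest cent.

After Jan 1: 32 on hand, pool $809.60 (≈ $25.3000 each)
After Jan 2: 407 on hand, pool $10,934.60 (≈ $26.8663 each)
Jan 3, sell 252: 252/407 × $10,934.60 → $6,770.31
After Jan 4: 355 on hand, pool $9,024.29 (≈ $25.4205 each)
After Jan 8: 725 on hand, pool $17,682.29 (≈ $24.3894 each)
Jan 9, sell 481: 481/725 × $17,682.29 → $11,731.28
After Jan 10: 583 on hand, pool $13,476.81 (≈ $23.1163 each)
Jan 12, sell 374: 374/583 × $13,476.81 → $8,645.50
Jan 13, sell 51: 51/209 × $4,831.31 → $1,178.93
Total COGS = $6,770.31 + $11,731.28 + $8,645.50 + $1,178.93 = $28,326.02
Ending inventory (cost pool remaining) = $3,652.38

Ending inventory = $3,652.38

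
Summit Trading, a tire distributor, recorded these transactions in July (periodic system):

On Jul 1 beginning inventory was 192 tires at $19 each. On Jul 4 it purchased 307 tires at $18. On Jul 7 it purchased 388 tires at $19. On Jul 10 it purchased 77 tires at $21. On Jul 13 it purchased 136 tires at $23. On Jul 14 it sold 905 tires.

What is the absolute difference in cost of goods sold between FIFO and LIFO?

FIFO COGS: 192 @ $19 + 307 @ $18 + 388 @ $19 + 18 @ $21 = $16,924
LIFO COGS: 136 @ $23 + 77 @ $21 + 388 @ $19 + 304 @ $18 = $17,589
Difference = |$16,924 − $17,589| = $665

$665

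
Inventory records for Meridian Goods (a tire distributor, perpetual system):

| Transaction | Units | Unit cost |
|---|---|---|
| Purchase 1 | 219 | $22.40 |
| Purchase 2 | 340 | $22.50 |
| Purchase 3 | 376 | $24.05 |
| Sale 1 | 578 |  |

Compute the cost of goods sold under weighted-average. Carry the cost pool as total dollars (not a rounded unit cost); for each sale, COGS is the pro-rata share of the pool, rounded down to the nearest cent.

After Purchase 1: 219 on hand, pool $4,905.60 (≈ $22.4000 each)
After Purchase 2: 559 on hand, pool $12,555.60 (≈ $22.4608 each)
After Purchase 3: 935 on hand, pool $21,598.40 (≈ $23.0999 each)
Sale 1, sell 578: 578/935 × $21,598.40 → $13,351.73
Ending inventory (cost pool remaining) = $8,246.67

COGS = $13,351.73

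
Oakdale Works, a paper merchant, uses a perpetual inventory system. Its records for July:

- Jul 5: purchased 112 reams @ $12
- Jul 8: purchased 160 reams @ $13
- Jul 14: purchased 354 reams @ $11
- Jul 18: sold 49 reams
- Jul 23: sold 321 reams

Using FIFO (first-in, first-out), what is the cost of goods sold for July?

Jul 18, 49 sold [FIFO — oldest first]: 49 @ $12 = $588
Jul 23, 321 sold [FIFO — oldest first]: 63 @ $12 + 160 @ $13 + 98 @ $11 = $3,914
Total COGS = $588 + $3,914 = $4,502
Ending inventory: 256 @ $11 = $2,816
Check: goods available $7,318 = COGS $4,502 + ending $2,816

COGS = $4,502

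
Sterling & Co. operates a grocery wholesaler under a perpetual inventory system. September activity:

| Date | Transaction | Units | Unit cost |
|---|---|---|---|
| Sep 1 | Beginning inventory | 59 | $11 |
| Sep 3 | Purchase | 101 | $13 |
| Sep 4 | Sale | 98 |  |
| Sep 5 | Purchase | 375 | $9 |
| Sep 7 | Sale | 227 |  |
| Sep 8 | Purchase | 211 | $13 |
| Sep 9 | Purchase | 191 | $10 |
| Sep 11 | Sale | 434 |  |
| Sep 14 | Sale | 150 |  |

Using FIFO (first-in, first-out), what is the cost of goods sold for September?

Sep 4, 98 sold [FIFO — oldest first]: 59 @ $11 + 39 @ $13 = $1,156
Sep 7, 227 sold [FIFO — oldest first]: 62 @ $13 + 165 @ $9 = $2,291
Sep 11, 434 sold [FIFO — oldest first]: 210 @ $9 + 211 @ $13 + 13 @ $10 = $4,763
Sep 14, 150 sold [FIFO — oldest first]: 150 @ $10 = $1,500
Total COGS = $1,156 + $2,291 + $4,763 + $1,500 = $9,710
Ending inventory: 28 @ $10 = $280

COGS = $9,710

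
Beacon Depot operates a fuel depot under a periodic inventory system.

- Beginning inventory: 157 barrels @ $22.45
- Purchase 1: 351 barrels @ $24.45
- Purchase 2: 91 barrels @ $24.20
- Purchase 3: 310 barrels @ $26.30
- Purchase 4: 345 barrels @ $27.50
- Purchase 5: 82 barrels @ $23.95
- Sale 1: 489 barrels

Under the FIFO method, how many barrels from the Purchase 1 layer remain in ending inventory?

19

Sale 1 (489) [FIFO — oldest first]: 157 @ $22.45 + 332 @ $24.45 = $11,642.05
Ending inventory: 19 @ $24.45 + 91 @ $24.20 + 310 @ $26.30 + 345 @ $27.50 + 82 @ $23.95 = $22,271.15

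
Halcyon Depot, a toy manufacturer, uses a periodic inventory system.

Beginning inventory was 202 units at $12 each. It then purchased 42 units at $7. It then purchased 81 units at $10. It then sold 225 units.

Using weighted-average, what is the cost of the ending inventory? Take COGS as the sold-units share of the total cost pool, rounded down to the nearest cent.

Sale 1, sell 225: 225/325 × $3,528.00 → $2,442.46
Ending inventory (cost pool remaining) = $1,085.54
Check: goods available $3,528.00 = COGS $2,442.46 + ending $1,085.54

Ending inventory = $1,085.54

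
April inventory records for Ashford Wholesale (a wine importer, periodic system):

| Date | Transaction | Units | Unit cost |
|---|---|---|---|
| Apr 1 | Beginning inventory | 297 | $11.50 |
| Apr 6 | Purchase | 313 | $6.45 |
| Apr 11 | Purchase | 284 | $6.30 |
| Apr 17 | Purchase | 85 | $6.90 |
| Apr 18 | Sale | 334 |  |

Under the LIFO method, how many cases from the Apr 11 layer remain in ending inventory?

35

Apr 18, 334 sold [LIFO — newest first]: 85 @ $6.90 + 249 @ $6.30 = $2,155.20
Ending inventory: 297 @ $11.50 + 313 @ $6.45 + 35 @ $6.30 = $5,654.85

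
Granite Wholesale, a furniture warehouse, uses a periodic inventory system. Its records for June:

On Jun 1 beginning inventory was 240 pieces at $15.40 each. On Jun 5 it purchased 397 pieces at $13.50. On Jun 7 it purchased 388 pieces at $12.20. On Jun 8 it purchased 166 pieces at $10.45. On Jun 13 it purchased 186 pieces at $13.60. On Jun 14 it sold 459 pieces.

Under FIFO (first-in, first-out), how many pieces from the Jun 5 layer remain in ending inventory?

Jun 14, 459 sold [FIFO — oldest first]: 240 @ $15.40 + 219 @ $13.50 = $6,652.50
Ending inventory: 178 @ $13.50 + 388 @ $12.20 + 166 @ $10.45 + 186 @ $13.60 = $11,400.90
Check: goods available $18,053.40 = COGS $6,652.50 + ending $11,400.90

178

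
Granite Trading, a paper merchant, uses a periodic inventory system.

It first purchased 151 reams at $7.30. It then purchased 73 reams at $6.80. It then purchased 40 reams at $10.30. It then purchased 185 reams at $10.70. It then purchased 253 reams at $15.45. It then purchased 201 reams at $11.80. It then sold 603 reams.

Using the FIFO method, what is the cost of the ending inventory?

Sale 1 (603) [FIFO — oldest first]: 151 @ $7.30 + 73 @ $6.80 + 40 @ $10.30 + 185 @ $10.70 + 154 @ $15.45 = $6,369.50
Ending inventory: 99 @ $15.45 + 201 @ $11.80 = $3,901.35
Check: goods available $10,270.85 = COGS $6,369.50 + ending $3,901.35

Ending inventory = $3,901.35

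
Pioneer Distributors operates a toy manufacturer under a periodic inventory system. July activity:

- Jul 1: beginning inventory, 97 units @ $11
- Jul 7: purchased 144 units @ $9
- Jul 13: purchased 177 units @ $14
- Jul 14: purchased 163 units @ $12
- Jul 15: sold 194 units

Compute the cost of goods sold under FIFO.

Jul 15, 194 sold [FIFO — oldest first]: 97 @ $11 + 97 @ $9 = $1,940
Ending inventory: 47 @ $9 + 177 @ $14 + 163 @ $12 = $4,857

COGS = $1,940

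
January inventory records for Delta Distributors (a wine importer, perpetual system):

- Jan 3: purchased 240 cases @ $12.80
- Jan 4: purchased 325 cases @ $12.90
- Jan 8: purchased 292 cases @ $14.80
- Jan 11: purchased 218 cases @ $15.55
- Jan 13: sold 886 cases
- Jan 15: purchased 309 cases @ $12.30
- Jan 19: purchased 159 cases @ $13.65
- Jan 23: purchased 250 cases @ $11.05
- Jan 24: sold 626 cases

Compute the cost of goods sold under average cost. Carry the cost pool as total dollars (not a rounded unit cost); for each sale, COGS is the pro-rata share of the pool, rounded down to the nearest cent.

COGS = $20,188.05

After Jan 3: 240 on hand, pool $3,072.00 (≈ $12.8000 each)
After Jan 4: 565 on hand, pool $7,264.50 (≈ $12.8575 each)
After Jan 8: 857 on hand, pool $11,586.10 (≈ $13.5194 each)
After Jan 11: 1075 on hand, pool $14,976.00 (≈ $13.9312 each)
Jan 13, sell 886: 886/1075 × $14,976.00 → $12,343.01
After Jan 15: 498 on hand, pool $6,433.69 (≈ $12.9191 each)
After Jan 19: 657 on hand, pool $8,604.04 (≈ $13.0960 each)
After Jan 23: 907 on hand, pool $11,366.54 (≈ $12.5320 each)
Jan 24, sell 626: 626/907 × $11,366.54 → $7,845.04
Total COGS = $12,343.01 + $7,845.04 = $20,188.05
Ending inventory (cost pool remaining) = $3,521.50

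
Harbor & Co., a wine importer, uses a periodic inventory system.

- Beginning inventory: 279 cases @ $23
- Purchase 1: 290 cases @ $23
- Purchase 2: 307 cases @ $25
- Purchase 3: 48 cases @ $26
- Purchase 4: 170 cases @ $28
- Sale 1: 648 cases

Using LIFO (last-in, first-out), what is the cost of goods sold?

COGS = $16,512

Sale 1 (648) [LIFO — newest first]: 170 @ $28 + 48 @ $26 + 307 @ $25 + 123 @ $23 = $16,512
Ending inventory: 279 @ $23 + 167 @ $23 = $10,258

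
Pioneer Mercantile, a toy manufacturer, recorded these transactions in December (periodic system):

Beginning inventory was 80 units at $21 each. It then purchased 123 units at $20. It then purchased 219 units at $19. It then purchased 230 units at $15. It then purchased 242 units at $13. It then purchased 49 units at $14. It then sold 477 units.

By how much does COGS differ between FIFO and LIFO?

$2,504

FIFO COGS: 80 @ $21 + 123 @ $20 + 219 @ $19 + 55 @ $15 = $9,126
LIFO COGS: 49 @ $14 + 242 @ $13 + 186 @ $15 = $6,622
Difference = |$9,126 − $6,622| = $2,504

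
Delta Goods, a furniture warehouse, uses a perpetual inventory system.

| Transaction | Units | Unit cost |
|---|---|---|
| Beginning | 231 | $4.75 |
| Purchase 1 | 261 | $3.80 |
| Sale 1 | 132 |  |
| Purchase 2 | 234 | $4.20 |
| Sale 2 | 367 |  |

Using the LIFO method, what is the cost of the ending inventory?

Sale 1 (132) [LIFO — newest first]: 132 @ $3.80 = $501.60
Sale 2 (367) [LIFO — newest first]: 234 @ $4.20 + 129 @ $3.80 + 4 @ $4.75 = $1,492.00
Total COGS = $501.60 + $1,492.00 = $1,993.60
Ending inventory: 227 @ $4.75 = $1,078.25
Check: goods available $3,071.85 = COGS $1,993.60 + ending $1,078.25

Ending inventory = $1,078.25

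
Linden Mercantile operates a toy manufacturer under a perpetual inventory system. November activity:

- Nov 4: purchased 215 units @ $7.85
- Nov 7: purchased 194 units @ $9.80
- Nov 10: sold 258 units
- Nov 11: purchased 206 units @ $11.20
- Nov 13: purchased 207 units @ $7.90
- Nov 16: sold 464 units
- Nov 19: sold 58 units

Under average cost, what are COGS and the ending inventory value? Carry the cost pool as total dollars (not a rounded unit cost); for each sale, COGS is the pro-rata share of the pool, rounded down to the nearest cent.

After Nov 4: 215 on hand, pool $1,687.75 (≈ $7.8500 each)
After Nov 7: 409 on hand, pool $3,588.95 (≈ $8.7749 each)
Nov 10, sell 258: 258/409 × $3,588.95 → $2,263.93
After Nov 11: 357 on hand, pool $3,632.22 (≈ $10.1743 each)
After Nov 13: 564 on hand, pool $5,267.52 (≈ $9.3396 each)
Nov 16, sell 464: 464/564 × $5,267.52 → $4,333.56
Nov 19, sell 58: 58/100 × $933.96 → $541.69
Total COGS = $2,263.93 + $4,333.56 + $541.69 = $7,139.18
Ending inventory (cost pool remaining) = $392.27

COGS = $7,139.18; ending inventory = $392.27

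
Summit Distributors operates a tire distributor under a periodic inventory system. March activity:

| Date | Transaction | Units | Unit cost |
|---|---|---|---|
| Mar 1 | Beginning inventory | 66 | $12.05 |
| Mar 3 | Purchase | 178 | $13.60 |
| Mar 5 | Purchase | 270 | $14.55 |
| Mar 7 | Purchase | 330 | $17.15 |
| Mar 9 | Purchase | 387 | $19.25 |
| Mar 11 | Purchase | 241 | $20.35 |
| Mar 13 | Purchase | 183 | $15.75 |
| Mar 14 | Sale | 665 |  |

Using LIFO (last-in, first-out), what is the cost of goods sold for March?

Mar 14, 665 sold [LIFO — newest first]: 183 @ $15.75 + 241 @ $20.35 + 241 @ $19.25 = $12,425.85
Ending inventory: 66 @ $12.05 + 178 @ $13.60 + 270 @ $14.55 + 330 @ $17.15 + 146 @ $19.25 = $15,614.60

COGS = $12,425.85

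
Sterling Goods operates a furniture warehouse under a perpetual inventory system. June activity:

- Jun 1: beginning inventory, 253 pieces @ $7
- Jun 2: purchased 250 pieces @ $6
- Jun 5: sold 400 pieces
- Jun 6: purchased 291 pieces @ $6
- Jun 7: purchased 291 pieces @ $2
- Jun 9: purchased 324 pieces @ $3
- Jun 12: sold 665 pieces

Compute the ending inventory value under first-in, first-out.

Jun 5, 400 sold [FIFO — oldest first]: 253 @ $7 + 147 @ $6 = $2,653
Jun 12, 665 sold [FIFO — oldest first]: 103 @ $6 + 291 @ $6 + 271 @ $2 = $2,906
Total COGS = $2,653 + $2,906 = $5,559
Ending inventory: 20 @ $2 + 324 @ $3 = $1,012

Ending inventory = $1,012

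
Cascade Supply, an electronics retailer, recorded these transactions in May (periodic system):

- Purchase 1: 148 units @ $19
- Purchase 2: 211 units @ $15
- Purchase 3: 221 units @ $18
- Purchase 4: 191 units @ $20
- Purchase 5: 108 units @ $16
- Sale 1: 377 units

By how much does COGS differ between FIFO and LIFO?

FIFO COGS: 148 @ $19 + 211 @ $15 + 18 @ $18 = $6,301
LIFO COGS: 108 @ $16 + 191 @ $20 + 78 @ $18 = $6,952
Difference = |$6,301 − $6,952| = $651

$651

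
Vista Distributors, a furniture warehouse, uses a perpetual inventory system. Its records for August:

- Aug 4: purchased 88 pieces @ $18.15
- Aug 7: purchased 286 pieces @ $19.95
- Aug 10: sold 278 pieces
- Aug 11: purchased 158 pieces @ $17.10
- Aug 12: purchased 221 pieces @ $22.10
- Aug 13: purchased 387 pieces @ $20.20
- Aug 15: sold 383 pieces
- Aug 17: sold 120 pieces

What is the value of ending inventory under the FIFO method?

Ending inventory = $7,251.80

Aug 10, 278 sold [FIFO — oldest first]: 88 @ $18.15 + 190 @ $19.95 = $5,387.70
Aug 15, 383 sold [FIFO — oldest first]: 96 @ $19.95 + 158 @ $17.10 + 129 @ $22.10 = $7,467.90
Aug 17, 120 sold [FIFO — oldest first]: 92 @ $22.10 + 28 @ $20.20 = $2,598.80
Total COGS = $5,387.70 + $7,467.90 + $2,598.80 = $15,454.40
Ending inventory: 359 @ $20.20 = $7,251.80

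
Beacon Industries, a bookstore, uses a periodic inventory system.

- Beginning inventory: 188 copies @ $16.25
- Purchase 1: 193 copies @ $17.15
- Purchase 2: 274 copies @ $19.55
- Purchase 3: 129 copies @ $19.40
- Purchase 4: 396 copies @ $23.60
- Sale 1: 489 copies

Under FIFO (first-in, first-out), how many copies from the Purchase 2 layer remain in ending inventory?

166

Sale 1 (489) [FIFO — oldest first]: 188 @ $16.25 + 193 @ $17.15 + 108 @ $19.55 = $8,476.35
Ending inventory: 166 @ $19.55 + 129 @ $19.40 + 396 @ $23.60 = $15,093.50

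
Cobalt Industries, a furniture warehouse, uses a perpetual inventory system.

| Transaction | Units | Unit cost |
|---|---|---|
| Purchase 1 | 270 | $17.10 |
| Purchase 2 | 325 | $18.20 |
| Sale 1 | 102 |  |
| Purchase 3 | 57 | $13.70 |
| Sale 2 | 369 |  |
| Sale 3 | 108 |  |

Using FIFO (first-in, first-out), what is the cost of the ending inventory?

Sale 1 (102) [FIFO — oldest first]: 102 @ $17.10 = $1,744.20
Sale 2 (369) [FIFO — oldest first]: 168 @ $17.10 + 201 @ $18.20 = $6,531.00
Sale 3 (108) [FIFO — oldest first]: 108 @ $18.20 = $1,965.60
Total COGS = $1,744.20 + $6,531.00 + $1,965.60 = $10,240.80
Ending inventory: 16 @ $18.20 + 57 @ $13.70 = $1,072.10
Check: goods available $11,312.90 = COGS $10,240.80 + ending $1,072.10

Ending inventory = $1,072.10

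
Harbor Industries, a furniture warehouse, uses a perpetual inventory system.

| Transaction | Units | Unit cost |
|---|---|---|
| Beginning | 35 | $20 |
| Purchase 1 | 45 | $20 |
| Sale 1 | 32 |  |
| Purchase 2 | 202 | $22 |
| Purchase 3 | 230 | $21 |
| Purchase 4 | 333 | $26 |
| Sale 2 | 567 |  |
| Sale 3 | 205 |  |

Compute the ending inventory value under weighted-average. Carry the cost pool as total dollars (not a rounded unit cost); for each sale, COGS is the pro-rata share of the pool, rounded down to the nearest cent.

Ending inventory = $952.74

After Beginning: 35 on hand, pool $700.00 (≈ $20.0000 each)
After Purchase 1: 80 on hand, pool $1,600.00 (≈ $20.0000 each)
Sale 1, sell 32: 32/80 × $1,600.00 → $640.00
After Purchase 2: 250 on hand, pool $5,404.00 (≈ $21.6160 each)
After Purchase 3: 480 on hand, pool $10,234.00 (≈ $21.3208 each)
After Purchase 4: 813 on hand, pool $18,892.00 (≈ $23.2374 each)
Sale 2, sell 567: 567/813 × $18,892.00 → $13,175.60
Sale 3, sell 205: 205/246 × $5,716.40 → $4,763.66
Total COGS = $640.00 + $13,175.60 + $4,763.66 = $18,579.26
Ending inventory (cost pool remaining) = $952.74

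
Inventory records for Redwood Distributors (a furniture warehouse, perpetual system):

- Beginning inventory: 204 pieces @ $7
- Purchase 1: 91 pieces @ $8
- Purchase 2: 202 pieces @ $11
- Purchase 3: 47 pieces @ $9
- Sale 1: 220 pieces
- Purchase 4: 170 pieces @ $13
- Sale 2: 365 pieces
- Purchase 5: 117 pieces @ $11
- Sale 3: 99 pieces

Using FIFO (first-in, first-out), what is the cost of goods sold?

COGS = $6,621

Sale 1 (220) [FIFO — oldest first]: 204 @ $7 + 16 @ $8 = $1,556
Sale 2 (365) [FIFO — oldest first]: 75 @ $8 + 202 @ $11 + 47 @ $9 + 41 @ $13 = $3,778
Sale 3 (99) [FIFO — oldest first]: 99 @ $13 = $1,287
Total COGS = $1,556 + $3,778 + $1,287 = $6,621
Ending inventory: 30 @ $13 + 117 @ $11 = $1,677
Check: goods available $8,298 = COGS $6,621 + ending $1,677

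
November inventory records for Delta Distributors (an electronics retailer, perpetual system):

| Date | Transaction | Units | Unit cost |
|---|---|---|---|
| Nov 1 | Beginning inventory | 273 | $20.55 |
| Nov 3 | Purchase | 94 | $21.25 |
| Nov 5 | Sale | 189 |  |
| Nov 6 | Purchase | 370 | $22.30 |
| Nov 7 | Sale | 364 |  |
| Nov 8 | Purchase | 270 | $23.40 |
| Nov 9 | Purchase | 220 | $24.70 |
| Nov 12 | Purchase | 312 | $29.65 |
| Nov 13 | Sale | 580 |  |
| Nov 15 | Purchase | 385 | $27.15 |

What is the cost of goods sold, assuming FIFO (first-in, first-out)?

COGS = $25,288.85

Nov 5, 189 sold [FIFO — oldest first]: 189 @ $20.55 = $3,883.95
Nov 7, 364 sold [FIFO — oldest first]: 84 @ $20.55 + 94 @ $21.25 + 186 @ $22.30 = $7,871.50
Nov 13, 580 sold [FIFO — oldest first]: 184 @ $22.30 + 270 @ $23.40 + 126 @ $24.70 = $13,533.40
Total COGS = $3,883.95 + $7,871.50 + $13,533.40 = $25,288.85
Ending inventory: 94 @ $24.70 + 312 @ $29.65 + 385 @ $27.15 = $22,025.35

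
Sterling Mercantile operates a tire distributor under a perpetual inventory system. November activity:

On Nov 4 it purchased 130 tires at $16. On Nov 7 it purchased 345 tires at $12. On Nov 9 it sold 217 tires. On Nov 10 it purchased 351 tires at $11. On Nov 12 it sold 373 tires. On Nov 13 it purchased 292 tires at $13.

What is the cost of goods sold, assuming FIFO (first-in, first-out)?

Nov 9, 217 sold [FIFO — oldest first]: 130 @ $16 + 87 @ $12 = $3,124
Nov 12, 373 sold [FIFO — oldest first]: 258 @ $12 + 115 @ $11 = $4,361
Total COGS = $3,124 + $4,361 = $7,485
Ending inventory: 236 @ $11 + 292 @ $13 = $6,392

COGS = $7,485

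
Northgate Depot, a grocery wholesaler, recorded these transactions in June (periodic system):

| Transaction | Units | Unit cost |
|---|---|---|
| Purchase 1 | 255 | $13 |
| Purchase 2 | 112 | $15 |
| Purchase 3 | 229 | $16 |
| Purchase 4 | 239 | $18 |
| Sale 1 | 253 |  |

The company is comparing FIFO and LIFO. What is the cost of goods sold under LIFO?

FIFO COGS: 253 @ $13 = $3,289
LIFO COGS: 239 @ $18 + 14 @ $16 = $4,526

COGS = $4,526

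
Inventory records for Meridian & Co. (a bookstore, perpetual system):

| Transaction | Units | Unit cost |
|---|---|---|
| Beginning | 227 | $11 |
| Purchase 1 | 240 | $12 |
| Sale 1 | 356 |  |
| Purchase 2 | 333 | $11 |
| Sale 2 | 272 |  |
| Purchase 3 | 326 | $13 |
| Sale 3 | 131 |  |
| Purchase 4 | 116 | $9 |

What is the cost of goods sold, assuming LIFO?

COGS = $8,851

Sale 1 (356) [LIFO — newest first]: 240 @ $12 + 116 @ $11 = $4,156
Sale 2 (272) [LIFO — newest first]: 272 @ $11 = $2,992
Sale 3 (131) [LIFO — newest first]: 131 @ $13 = $1,703
Total COGS = $4,156 + $2,992 + $1,703 = $8,851
Ending inventory: 111 @ $11 + 61 @ $11 + 195 @ $13 + 116 @ $9 = $5,471
Check: goods available $14,322 = COGS $8,851 + ending $5,471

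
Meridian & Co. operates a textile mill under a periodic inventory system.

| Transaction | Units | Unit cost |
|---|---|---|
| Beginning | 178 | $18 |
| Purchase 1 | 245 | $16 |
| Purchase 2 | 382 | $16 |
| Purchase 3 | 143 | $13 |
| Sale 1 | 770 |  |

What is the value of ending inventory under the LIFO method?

Sale 1 (770) [LIFO — newest first]: 143 @ $13 + 382 @ $16 + 245 @ $16 = $11,891
Ending inventory: 178 @ $18 = $3,204
Check: goods available $15,095 = COGS $11,891 + ending $3,204

Ending inventory = $3,204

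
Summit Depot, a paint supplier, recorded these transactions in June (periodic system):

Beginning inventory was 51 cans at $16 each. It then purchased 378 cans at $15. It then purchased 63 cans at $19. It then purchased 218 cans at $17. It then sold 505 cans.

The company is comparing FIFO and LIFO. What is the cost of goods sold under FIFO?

FIFO COGS: 51 @ $16 + 378 @ $15 + 63 @ $19 + 13 @ $17 = $7,904
LIFO COGS: 218 @ $17 + 63 @ $19 + 224 @ $15 = $8,263

COGS = $7,904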